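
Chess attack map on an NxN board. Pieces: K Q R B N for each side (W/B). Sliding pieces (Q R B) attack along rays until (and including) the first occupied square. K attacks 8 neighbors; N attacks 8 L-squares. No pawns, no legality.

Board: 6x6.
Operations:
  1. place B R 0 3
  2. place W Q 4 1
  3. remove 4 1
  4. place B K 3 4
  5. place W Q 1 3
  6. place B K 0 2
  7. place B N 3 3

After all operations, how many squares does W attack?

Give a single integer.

Op 1: place BR@(0,3)
Op 2: place WQ@(4,1)
Op 3: remove (4,1)
Op 4: place BK@(3,4)
Op 5: place WQ@(1,3)
Op 6: place BK@(0,2)
Op 7: place BN@(3,3)
Per-piece attacks for W:
  WQ@(1,3): attacks (1,4) (1,5) (1,2) (1,1) (1,0) (2,3) (3,3) (0,3) (2,4) (3,5) (2,2) (3,1) (4,0) (0,4) (0,2) [ray(1,0) blocked at (3,3); ray(-1,0) blocked at (0,3); ray(-1,-1) blocked at (0,2)]
Union (15 distinct): (0,2) (0,3) (0,4) (1,0) (1,1) (1,2) (1,4) (1,5) (2,2) (2,3) (2,4) (3,1) (3,3) (3,5) (4,0)

Answer: 15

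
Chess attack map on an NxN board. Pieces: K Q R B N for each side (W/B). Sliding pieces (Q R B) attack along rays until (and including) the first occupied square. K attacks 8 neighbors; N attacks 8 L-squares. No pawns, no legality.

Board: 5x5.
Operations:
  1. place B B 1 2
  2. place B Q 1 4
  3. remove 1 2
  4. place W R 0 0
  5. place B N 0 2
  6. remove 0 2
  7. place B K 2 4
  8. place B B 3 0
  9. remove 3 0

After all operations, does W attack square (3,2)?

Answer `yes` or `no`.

Op 1: place BB@(1,2)
Op 2: place BQ@(1,4)
Op 3: remove (1,2)
Op 4: place WR@(0,0)
Op 5: place BN@(0,2)
Op 6: remove (0,2)
Op 7: place BK@(2,4)
Op 8: place BB@(3,0)
Op 9: remove (3,0)
Per-piece attacks for W:
  WR@(0,0): attacks (0,1) (0,2) (0,3) (0,4) (1,0) (2,0) (3,0) (4,0)
W attacks (3,2): no

Answer: no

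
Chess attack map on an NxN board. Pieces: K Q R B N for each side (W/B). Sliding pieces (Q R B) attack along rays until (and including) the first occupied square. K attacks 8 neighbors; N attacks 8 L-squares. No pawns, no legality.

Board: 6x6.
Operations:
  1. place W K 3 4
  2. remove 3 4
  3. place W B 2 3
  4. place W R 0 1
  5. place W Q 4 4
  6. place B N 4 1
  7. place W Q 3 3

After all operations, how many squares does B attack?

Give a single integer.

Op 1: place WK@(3,4)
Op 2: remove (3,4)
Op 3: place WB@(2,3)
Op 4: place WR@(0,1)
Op 5: place WQ@(4,4)
Op 6: place BN@(4,1)
Op 7: place WQ@(3,3)
Per-piece attacks for B:
  BN@(4,1): attacks (5,3) (3,3) (2,2) (2,0)
Union (4 distinct): (2,0) (2,2) (3,3) (5,3)

Answer: 4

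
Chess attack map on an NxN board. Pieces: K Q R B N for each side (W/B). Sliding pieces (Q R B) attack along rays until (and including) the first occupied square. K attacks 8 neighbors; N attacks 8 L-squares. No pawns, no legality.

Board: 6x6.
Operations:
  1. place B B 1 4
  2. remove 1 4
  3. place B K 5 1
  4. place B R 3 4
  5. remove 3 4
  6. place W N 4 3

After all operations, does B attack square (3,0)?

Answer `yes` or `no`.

Answer: no

Derivation:
Op 1: place BB@(1,4)
Op 2: remove (1,4)
Op 3: place BK@(5,1)
Op 4: place BR@(3,4)
Op 5: remove (3,4)
Op 6: place WN@(4,3)
Per-piece attacks for B:
  BK@(5,1): attacks (5,2) (5,0) (4,1) (4,2) (4,0)
B attacks (3,0): no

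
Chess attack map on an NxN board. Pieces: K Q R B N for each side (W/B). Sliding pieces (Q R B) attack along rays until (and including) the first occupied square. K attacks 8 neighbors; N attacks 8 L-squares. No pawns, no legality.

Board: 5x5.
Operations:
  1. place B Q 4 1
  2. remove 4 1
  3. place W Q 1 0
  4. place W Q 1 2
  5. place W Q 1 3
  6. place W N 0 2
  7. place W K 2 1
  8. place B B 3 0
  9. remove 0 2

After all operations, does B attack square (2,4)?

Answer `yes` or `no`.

Op 1: place BQ@(4,1)
Op 2: remove (4,1)
Op 3: place WQ@(1,0)
Op 4: place WQ@(1,2)
Op 5: place WQ@(1,3)
Op 6: place WN@(0,2)
Op 7: place WK@(2,1)
Op 8: place BB@(3,0)
Op 9: remove (0,2)
Per-piece attacks for B:
  BB@(3,0): attacks (4,1) (2,1) [ray(-1,1) blocked at (2,1)]
B attacks (2,4): no

Answer: no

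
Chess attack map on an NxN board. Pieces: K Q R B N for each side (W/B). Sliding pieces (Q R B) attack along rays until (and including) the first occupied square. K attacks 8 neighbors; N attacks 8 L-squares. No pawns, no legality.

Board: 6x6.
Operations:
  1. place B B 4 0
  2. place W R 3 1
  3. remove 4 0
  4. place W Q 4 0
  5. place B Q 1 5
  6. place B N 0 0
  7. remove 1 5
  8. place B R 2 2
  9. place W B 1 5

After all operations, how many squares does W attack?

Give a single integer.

Answer: 21

Derivation:
Op 1: place BB@(4,0)
Op 2: place WR@(3,1)
Op 3: remove (4,0)
Op 4: place WQ@(4,0)
Op 5: place BQ@(1,5)
Op 6: place BN@(0,0)
Op 7: remove (1,5)
Op 8: place BR@(2,2)
Op 9: place WB@(1,5)
Per-piece attacks for W:
  WB@(1,5): attacks (2,4) (3,3) (4,2) (5,1) (0,4)
  WR@(3,1): attacks (3,2) (3,3) (3,4) (3,5) (3,0) (4,1) (5,1) (2,1) (1,1) (0,1)
  WQ@(4,0): attacks (4,1) (4,2) (4,3) (4,4) (4,5) (5,0) (3,0) (2,0) (1,0) (0,0) (5,1) (3,1) [ray(-1,0) blocked at (0,0); ray(-1,1) blocked at (3,1)]
Union (21 distinct): (0,0) (0,1) (0,4) (1,0) (1,1) (2,0) (2,1) (2,4) (3,0) (3,1) (3,2) (3,3) (3,4) (3,5) (4,1) (4,2) (4,3) (4,4) (4,5) (5,0) (5,1)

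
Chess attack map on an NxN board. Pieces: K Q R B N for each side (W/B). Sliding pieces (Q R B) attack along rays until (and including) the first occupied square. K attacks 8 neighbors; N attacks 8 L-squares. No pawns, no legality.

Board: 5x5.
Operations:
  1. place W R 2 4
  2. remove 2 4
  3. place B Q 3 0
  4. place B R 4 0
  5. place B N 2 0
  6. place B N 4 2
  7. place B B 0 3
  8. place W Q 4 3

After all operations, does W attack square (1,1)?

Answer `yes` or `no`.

Answer: no

Derivation:
Op 1: place WR@(2,4)
Op 2: remove (2,4)
Op 3: place BQ@(3,0)
Op 4: place BR@(4,0)
Op 5: place BN@(2,0)
Op 6: place BN@(4,2)
Op 7: place BB@(0,3)
Op 8: place WQ@(4,3)
Per-piece attacks for W:
  WQ@(4,3): attacks (4,4) (4,2) (3,3) (2,3) (1,3) (0,3) (3,4) (3,2) (2,1) (1,0) [ray(0,-1) blocked at (4,2); ray(-1,0) blocked at (0,3)]
W attacks (1,1): no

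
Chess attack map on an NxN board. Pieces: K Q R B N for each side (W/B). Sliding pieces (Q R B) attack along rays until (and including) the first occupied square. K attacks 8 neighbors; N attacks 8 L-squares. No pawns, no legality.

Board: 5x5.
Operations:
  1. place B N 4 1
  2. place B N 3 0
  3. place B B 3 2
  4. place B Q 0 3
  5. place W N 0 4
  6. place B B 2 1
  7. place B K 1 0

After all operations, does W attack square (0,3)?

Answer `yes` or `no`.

Op 1: place BN@(4,1)
Op 2: place BN@(3,0)
Op 3: place BB@(3,2)
Op 4: place BQ@(0,3)
Op 5: place WN@(0,4)
Op 6: place BB@(2,1)
Op 7: place BK@(1,0)
Per-piece attacks for W:
  WN@(0,4): attacks (1,2) (2,3)
W attacks (0,3): no

Answer: no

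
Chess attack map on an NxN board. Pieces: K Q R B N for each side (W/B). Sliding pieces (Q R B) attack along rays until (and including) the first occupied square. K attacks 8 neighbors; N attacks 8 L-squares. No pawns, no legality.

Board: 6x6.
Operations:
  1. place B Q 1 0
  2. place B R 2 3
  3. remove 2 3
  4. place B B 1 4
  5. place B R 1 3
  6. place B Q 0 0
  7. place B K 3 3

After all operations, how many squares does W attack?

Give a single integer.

Answer: 0

Derivation:
Op 1: place BQ@(1,0)
Op 2: place BR@(2,3)
Op 3: remove (2,3)
Op 4: place BB@(1,4)
Op 5: place BR@(1,3)
Op 6: place BQ@(0,0)
Op 7: place BK@(3,3)
Per-piece attacks for W:
Union (0 distinct): (none)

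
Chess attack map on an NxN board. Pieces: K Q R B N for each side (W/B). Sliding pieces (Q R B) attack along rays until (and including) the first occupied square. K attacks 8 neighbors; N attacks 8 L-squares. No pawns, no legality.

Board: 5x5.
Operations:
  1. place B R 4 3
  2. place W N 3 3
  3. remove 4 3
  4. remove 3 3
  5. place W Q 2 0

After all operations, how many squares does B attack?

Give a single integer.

Op 1: place BR@(4,3)
Op 2: place WN@(3,3)
Op 3: remove (4,3)
Op 4: remove (3,3)
Op 5: place WQ@(2,0)
Per-piece attacks for B:
Union (0 distinct): (none)

Answer: 0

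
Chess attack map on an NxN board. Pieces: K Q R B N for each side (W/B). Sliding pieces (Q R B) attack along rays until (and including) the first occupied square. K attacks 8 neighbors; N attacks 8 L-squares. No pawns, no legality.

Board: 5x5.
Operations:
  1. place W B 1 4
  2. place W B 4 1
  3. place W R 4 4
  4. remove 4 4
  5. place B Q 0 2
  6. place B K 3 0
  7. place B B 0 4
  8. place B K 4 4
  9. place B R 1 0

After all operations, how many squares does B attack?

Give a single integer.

Op 1: place WB@(1,4)
Op 2: place WB@(4,1)
Op 3: place WR@(4,4)
Op 4: remove (4,4)
Op 5: place BQ@(0,2)
Op 6: place BK@(3,0)
Op 7: place BB@(0,4)
Op 8: place BK@(4,4)
Op 9: place BR@(1,0)
Per-piece attacks for B:
  BQ@(0,2): attacks (0,3) (0,4) (0,1) (0,0) (1,2) (2,2) (3,2) (4,2) (1,3) (2,4) (1,1) (2,0) [ray(0,1) blocked at (0,4)]
  BB@(0,4): attacks (1,3) (2,2) (3,1) (4,0)
  BR@(1,0): attacks (1,1) (1,2) (1,3) (1,4) (2,0) (3,0) (0,0) [ray(0,1) blocked at (1,4); ray(1,0) blocked at (3,0)]
  BK@(3,0): attacks (3,1) (4,0) (2,0) (4,1) (2,1)
  BK@(4,4): attacks (4,3) (3,4) (3,3)
Union (21 distinct): (0,0) (0,1) (0,3) (0,4) (1,1) (1,2) (1,3) (1,4) (2,0) (2,1) (2,2) (2,4) (3,0) (3,1) (3,2) (3,3) (3,4) (4,0) (4,1) (4,2) (4,3)

Answer: 21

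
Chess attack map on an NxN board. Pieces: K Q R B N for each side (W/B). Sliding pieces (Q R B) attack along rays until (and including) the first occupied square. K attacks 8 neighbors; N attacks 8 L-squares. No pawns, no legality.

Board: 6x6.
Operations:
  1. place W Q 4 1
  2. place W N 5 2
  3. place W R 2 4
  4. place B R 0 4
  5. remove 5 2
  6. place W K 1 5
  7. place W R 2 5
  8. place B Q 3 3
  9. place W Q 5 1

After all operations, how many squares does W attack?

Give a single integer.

Op 1: place WQ@(4,1)
Op 2: place WN@(5,2)
Op 3: place WR@(2,4)
Op 4: place BR@(0,4)
Op 5: remove (5,2)
Op 6: place WK@(1,5)
Op 7: place WR@(2,5)
Op 8: place BQ@(3,3)
Op 9: place WQ@(5,1)
Per-piece attacks for W:
  WK@(1,5): attacks (1,4) (2,5) (0,5) (2,4) (0,4)
  WR@(2,4): attacks (2,5) (2,3) (2,2) (2,1) (2,0) (3,4) (4,4) (5,4) (1,4) (0,4) [ray(0,1) blocked at (2,5); ray(-1,0) blocked at (0,4)]
  WR@(2,5): attacks (2,4) (3,5) (4,5) (5,5) (1,5) [ray(0,-1) blocked at (2,4); ray(-1,0) blocked at (1,5)]
  WQ@(4,1): attacks (4,2) (4,3) (4,4) (4,5) (4,0) (5,1) (3,1) (2,1) (1,1) (0,1) (5,2) (5,0) (3,2) (2,3) (1,4) (0,5) (3,0) [ray(1,0) blocked at (5,1)]
  WQ@(5,1): attacks (5,2) (5,3) (5,4) (5,5) (5,0) (4,1) (4,2) (3,3) (4,0) [ray(-1,0) blocked at (4,1); ray(-1,1) blocked at (3,3)]
Union (30 distinct): (0,1) (0,4) (0,5) (1,1) (1,4) (1,5) (2,0) (2,1) (2,2) (2,3) (2,4) (2,5) (3,0) (3,1) (3,2) (3,3) (3,4) (3,5) (4,0) (4,1) (4,2) (4,3) (4,4) (4,5) (5,0) (5,1) (5,2) (5,3) (5,4) (5,5)

Answer: 30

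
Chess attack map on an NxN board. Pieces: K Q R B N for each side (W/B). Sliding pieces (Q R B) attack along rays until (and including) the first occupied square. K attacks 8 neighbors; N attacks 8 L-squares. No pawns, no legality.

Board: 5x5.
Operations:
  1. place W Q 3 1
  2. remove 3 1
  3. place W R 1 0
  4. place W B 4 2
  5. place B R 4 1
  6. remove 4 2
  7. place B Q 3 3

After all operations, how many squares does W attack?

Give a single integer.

Answer: 8

Derivation:
Op 1: place WQ@(3,1)
Op 2: remove (3,1)
Op 3: place WR@(1,0)
Op 4: place WB@(4,2)
Op 5: place BR@(4,1)
Op 6: remove (4,2)
Op 7: place BQ@(3,3)
Per-piece attacks for W:
  WR@(1,0): attacks (1,1) (1,2) (1,3) (1,4) (2,0) (3,0) (4,0) (0,0)
Union (8 distinct): (0,0) (1,1) (1,2) (1,3) (1,4) (2,0) (3,0) (4,0)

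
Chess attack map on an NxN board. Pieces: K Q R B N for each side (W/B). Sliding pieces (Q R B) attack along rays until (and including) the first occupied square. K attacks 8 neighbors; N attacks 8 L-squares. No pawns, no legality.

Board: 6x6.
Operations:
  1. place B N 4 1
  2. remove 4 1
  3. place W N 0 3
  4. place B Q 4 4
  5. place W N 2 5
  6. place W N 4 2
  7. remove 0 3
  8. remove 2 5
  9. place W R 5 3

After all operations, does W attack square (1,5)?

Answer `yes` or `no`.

Answer: no

Derivation:
Op 1: place BN@(4,1)
Op 2: remove (4,1)
Op 3: place WN@(0,3)
Op 4: place BQ@(4,4)
Op 5: place WN@(2,5)
Op 6: place WN@(4,2)
Op 7: remove (0,3)
Op 8: remove (2,5)
Op 9: place WR@(5,3)
Per-piece attacks for W:
  WN@(4,2): attacks (5,4) (3,4) (2,3) (5,0) (3,0) (2,1)
  WR@(5,3): attacks (5,4) (5,5) (5,2) (5,1) (5,0) (4,3) (3,3) (2,3) (1,3) (0,3)
W attacks (1,5): no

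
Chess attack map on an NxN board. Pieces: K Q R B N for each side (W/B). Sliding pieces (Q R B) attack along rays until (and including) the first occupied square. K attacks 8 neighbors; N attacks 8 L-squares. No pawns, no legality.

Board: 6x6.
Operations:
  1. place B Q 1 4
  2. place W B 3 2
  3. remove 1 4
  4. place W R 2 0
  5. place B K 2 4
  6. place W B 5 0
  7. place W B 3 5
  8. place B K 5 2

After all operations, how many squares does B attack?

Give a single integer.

Answer: 13

Derivation:
Op 1: place BQ@(1,4)
Op 2: place WB@(3,2)
Op 3: remove (1,4)
Op 4: place WR@(2,0)
Op 5: place BK@(2,4)
Op 6: place WB@(5,0)
Op 7: place WB@(3,5)
Op 8: place BK@(5,2)
Per-piece attacks for B:
  BK@(2,4): attacks (2,5) (2,3) (3,4) (1,4) (3,5) (3,3) (1,5) (1,3)
  BK@(5,2): attacks (5,3) (5,1) (4,2) (4,3) (4,1)
Union (13 distinct): (1,3) (1,4) (1,5) (2,3) (2,5) (3,3) (3,4) (3,5) (4,1) (4,2) (4,3) (5,1) (5,3)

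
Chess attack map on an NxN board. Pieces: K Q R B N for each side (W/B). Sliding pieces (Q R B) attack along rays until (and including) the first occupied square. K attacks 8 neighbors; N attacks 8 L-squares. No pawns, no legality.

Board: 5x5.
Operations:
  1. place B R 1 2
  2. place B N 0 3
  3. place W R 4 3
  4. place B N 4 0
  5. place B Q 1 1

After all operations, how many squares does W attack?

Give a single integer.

Answer: 8

Derivation:
Op 1: place BR@(1,2)
Op 2: place BN@(0,3)
Op 3: place WR@(4,3)
Op 4: place BN@(4,0)
Op 5: place BQ@(1,1)
Per-piece attacks for W:
  WR@(4,3): attacks (4,4) (4,2) (4,1) (4,0) (3,3) (2,3) (1,3) (0,3) [ray(0,-1) blocked at (4,0); ray(-1,0) blocked at (0,3)]
Union (8 distinct): (0,3) (1,3) (2,3) (3,3) (4,0) (4,1) (4,2) (4,4)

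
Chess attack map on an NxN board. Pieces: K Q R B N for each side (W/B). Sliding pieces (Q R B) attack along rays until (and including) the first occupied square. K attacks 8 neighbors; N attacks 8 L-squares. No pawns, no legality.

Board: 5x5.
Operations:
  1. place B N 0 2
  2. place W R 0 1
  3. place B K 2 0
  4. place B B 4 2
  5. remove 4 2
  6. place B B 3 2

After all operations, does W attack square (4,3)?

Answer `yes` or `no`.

Answer: no

Derivation:
Op 1: place BN@(0,2)
Op 2: place WR@(0,1)
Op 3: place BK@(2,0)
Op 4: place BB@(4,2)
Op 5: remove (4,2)
Op 6: place BB@(3,2)
Per-piece attacks for W:
  WR@(0,1): attacks (0,2) (0,0) (1,1) (2,1) (3,1) (4,1) [ray(0,1) blocked at (0,2)]
W attacks (4,3): no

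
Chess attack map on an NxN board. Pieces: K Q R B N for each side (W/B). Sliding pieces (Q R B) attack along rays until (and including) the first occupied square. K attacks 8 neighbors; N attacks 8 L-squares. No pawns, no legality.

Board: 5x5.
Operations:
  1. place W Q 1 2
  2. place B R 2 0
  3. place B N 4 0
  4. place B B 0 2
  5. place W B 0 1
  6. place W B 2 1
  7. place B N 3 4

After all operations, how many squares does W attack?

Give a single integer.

Op 1: place WQ@(1,2)
Op 2: place BR@(2,0)
Op 3: place BN@(4,0)
Op 4: place BB@(0,2)
Op 5: place WB@(0,1)
Op 6: place WB@(2,1)
Op 7: place BN@(3,4)
Per-piece attacks for W:
  WB@(0,1): attacks (1,2) (1,0) [ray(1,1) blocked at (1,2)]
  WQ@(1,2): attacks (1,3) (1,4) (1,1) (1,0) (2,2) (3,2) (4,2) (0,2) (2,3) (3,4) (2,1) (0,3) (0,1) [ray(-1,0) blocked at (0,2); ray(1,1) blocked at (3,4); ray(1,-1) blocked at (2,1); ray(-1,-1) blocked at (0,1)]
  WB@(2,1): attacks (3,2) (4,3) (3,0) (1,2) (1,0) [ray(-1,1) blocked at (1,2)]
Union (16 distinct): (0,1) (0,2) (0,3) (1,0) (1,1) (1,2) (1,3) (1,4) (2,1) (2,2) (2,3) (3,0) (3,2) (3,4) (4,2) (4,3)

Answer: 16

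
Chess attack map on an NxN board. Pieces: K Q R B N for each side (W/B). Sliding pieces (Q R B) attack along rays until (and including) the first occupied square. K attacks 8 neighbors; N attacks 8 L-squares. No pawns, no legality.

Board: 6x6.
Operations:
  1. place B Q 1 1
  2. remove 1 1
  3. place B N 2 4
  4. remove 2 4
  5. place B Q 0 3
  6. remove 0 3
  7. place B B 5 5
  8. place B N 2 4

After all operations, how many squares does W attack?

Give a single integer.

Op 1: place BQ@(1,1)
Op 2: remove (1,1)
Op 3: place BN@(2,4)
Op 4: remove (2,4)
Op 5: place BQ@(0,3)
Op 6: remove (0,3)
Op 7: place BB@(5,5)
Op 8: place BN@(2,4)
Per-piece attacks for W:
Union (0 distinct): (none)

Answer: 0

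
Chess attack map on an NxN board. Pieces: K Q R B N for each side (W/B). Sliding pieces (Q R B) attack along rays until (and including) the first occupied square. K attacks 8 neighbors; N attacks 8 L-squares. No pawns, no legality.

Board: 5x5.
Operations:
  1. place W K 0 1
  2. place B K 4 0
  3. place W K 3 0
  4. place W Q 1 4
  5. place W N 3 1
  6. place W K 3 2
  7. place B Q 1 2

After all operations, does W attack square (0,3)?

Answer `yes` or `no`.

Op 1: place WK@(0,1)
Op 2: place BK@(4,0)
Op 3: place WK@(3,0)
Op 4: place WQ@(1,4)
Op 5: place WN@(3,1)
Op 6: place WK@(3,2)
Op 7: place BQ@(1,2)
Per-piece attacks for W:
  WK@(0,1): attacks (0,2) (0,0) (1,1) (1,2) (1,0)
  WQ@(1,4): attacks (1,3) (1,2) (2,4) (3,4) (4,4) (0,4) (2,3) (3,2) (0,3) [ray(0,-1) blocked at (1,2); ray(1,-1) blocked at (3,2)]
  WK@(3,0): attacks (3,1) (4,0) (2,0) (4,1) (2,1)
  WN@(3,1): attacks (4,3) (2,3) (1,2) (1,0)
  WK@(3,2): attacks (3,3) (3,1) (4,2) (2,2) (4,3) (4,1) (2,3) (2,1)
W attacks (0,3): yes

Answer: yes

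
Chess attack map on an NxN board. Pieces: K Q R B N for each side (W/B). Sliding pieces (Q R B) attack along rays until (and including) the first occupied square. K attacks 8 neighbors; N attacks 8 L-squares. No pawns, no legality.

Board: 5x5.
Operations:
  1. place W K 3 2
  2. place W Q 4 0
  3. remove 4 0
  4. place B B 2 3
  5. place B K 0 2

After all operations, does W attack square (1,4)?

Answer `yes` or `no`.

Op 1: place WK@(3,2)
Op 2: place WQ@(4,0)
Op 3: remove (4,0)
Op 4: place BB@(2,3)
Op 5: place BK@(0,2)
Per-piece attacks for W:
  WK@(3,2): attacks (3,3) (3,1) (4,2) (2,2) (4,3) (4,1) (2,3) (2,1)
W attacks (1,4): no

Answer: no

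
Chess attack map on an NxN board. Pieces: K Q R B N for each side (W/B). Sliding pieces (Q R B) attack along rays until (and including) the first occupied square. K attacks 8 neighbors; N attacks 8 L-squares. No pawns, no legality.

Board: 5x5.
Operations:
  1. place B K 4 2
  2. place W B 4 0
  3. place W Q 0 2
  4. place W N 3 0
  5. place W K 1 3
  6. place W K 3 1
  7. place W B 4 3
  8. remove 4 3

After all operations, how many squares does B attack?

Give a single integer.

Op 1: place BK@(4,2)
Op 2: place WB@(4,0)
Op 3: place WQ@(0,2)
Op 4: place WN@(3,0)
Op 5: place WK@(1,3)
Op 6: place WK@(3,1)
Op 7: place WB@(4,3)
Op 8: remove (4,3)
Per-piece attacks for B:
  BK@(4,2): attacks (4,3) (4,1) (3,2) (3,3) (3,1)
Union (5 distinct): (3,1) (3,2) (3,3) (4,1) (4,3)

Answer: 5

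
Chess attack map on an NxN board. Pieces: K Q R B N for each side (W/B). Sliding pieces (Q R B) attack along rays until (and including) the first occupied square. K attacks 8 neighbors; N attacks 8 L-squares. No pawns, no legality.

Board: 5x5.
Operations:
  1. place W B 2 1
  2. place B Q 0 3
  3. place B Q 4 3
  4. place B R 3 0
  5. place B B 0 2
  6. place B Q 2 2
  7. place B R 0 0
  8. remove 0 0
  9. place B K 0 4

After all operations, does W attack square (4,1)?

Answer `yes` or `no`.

Answer: no

Derivation:
Op 1: place WB@(2,1)
Op 2: place BQ@(0,3)
Op 3: place BQ@(4,3)
Op 4: place BR@(3,0)
Op 5: place BB@(0,2)
Op 6: place BQ@(2,2)
Op 7: place BR@(0,0)
Op 8: remove (0,0)
Op 9: place BK@(0,4)
Per-piece attacks for W:
  WB@(2,1): attacks (3,2) (4,3) (3,0) (1,2) (0,3) (1,0) [ray(1,1) blocked at (4,3); ray(1,-1) blocked at (3,0); ray(-1,1) blocked at (0,3)]
W attacks (4,1): no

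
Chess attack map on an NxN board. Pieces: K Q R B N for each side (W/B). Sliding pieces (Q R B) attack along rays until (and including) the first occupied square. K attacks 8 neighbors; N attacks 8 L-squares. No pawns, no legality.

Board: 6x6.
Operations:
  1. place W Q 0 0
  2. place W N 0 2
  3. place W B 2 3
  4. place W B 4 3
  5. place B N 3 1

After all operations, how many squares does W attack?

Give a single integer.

Op 1: place WQ@(0,0)
Op 2: place WN@(0,2)
Op 3: place WB@(2,3)
Op 4: place WB@(4,3)
Op 5: place BN@(3,1)
Per-piece attacks for W:
  WQ@(0,0): attacks (0,1) (0,2) (1,0) (2,0) (3,0) (4,0) (5,0) (1,1) (2,2) (3,3) (4,4) (5,5) [ray(0,1) blocked at (0,2)]
  WN@(0,2): attacks (1,4) (2,3) (1,0) (2,1)
  WB@(2,3): attacks (3,4) (4,5) (3,2) (4,1) (5,0) (1,4) (0,5) (1,2) (0,1)
  WB@(4,3): attacks (5,4) (5,2) (3,4) (2,5) (3,2) (2,1) (1,0)
Union (24 distinct): (0,1) (0,2) (0,5) (1,0) (1,1) (1,2) (1,4) (2,0) (2,1) (2,2) (2,3) (2,5) (3,0) (3,2) (3,3) (3,4) (4,0) (4,1) (4,4) (4,5) (5,0) (5,2) (5,4) (5,5)

Answer: 24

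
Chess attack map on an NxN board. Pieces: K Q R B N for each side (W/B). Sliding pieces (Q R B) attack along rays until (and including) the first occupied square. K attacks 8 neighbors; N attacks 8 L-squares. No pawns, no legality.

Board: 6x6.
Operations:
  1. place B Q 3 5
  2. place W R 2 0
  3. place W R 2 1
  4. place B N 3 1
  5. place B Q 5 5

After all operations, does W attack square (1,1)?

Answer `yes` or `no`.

Answer: yes

Derivation:
Op 1: place BQ@(3,5)
Op 2: place WR@(2,0)
Op 3: place WR@(2,1)
Op 4: place BN@(3,1)
Op 5: place BQ@(5,5)
Per-piece attacks for W:
  WR@(2,0): attacks (2,1) (3,0) (4,0) (5,0) (1,0) (0,0) [ray(0,1) blocked at (2,1)]
  WR@(2,1): attacks (2,2) (2,3) (2,4) (2,5) (2,0) (3,1) (1,1) (0,1) [ray(0,-1) blocked at (2,0); ray(1,0) blocked at (3,1)]
W attacks (1,1): yes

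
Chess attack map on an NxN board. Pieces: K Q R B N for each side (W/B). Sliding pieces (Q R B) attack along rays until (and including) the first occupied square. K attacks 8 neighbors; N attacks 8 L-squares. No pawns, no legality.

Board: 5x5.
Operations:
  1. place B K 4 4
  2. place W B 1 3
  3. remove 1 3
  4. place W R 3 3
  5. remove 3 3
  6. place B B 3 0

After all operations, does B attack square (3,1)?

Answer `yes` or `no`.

Op 1: place BK@(4,4)
Op 2: place WB@(1,3)
Op 3: remove (1,3)
Op 4: place WR@(3,3)
Op 5: remove (3,3)
Op 6: place BB@(3,0)
Per-piece attacks for B:
  BB@(3,0): attacks (4,1) (2,1) (1,2) (0,3)
  BK@(4,4): attacks (4,3) (3,4) (3,3)
B attacks (3,1): no

Answer: no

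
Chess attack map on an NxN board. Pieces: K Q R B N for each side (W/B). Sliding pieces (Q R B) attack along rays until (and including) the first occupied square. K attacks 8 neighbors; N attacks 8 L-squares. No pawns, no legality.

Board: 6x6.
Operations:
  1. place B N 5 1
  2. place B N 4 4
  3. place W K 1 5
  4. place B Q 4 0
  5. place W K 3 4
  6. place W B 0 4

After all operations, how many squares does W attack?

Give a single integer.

Op 1: place BN@(5,1)
Op 2: place BN@(4,4)
Op 3: place WK@(1,5)
Op 4: place BQ@(4,0)
Op 5: place WK@(3,4)
Op 6: place WB@(0,4)
Per-piece attacks for W:
  WB@(0,4): attacks (1,5) (1,3) (2,2) (3,1) (4,0) [ray(1,1) blocked at (1,5); ray(1,-1) blocked at (4,0)]
  WK@(1,5): attacks (1,4) (2,5) (0,5) (2,4) (0,4)
  WK@(3,4): attacks (3,5) (3,3) (4,4) (2,4) (4,5) (4,3) (2,5) (2,3)
Union (16 distinct): (0,4) (0,5) (1,3) (1,4) (1,5) (2,2) (2,3) (2,4) (2,5) (3,1) (3,3) (3,5) (4,0) (4,3) (4,4) (4,5)

Answer: 16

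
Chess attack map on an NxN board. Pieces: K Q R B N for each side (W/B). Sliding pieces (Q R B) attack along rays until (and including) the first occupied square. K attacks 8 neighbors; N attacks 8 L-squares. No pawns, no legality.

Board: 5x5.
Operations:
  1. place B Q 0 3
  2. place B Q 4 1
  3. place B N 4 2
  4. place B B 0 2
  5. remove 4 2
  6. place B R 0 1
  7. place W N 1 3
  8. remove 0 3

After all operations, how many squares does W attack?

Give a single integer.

Answer: 4

Derivation:
Op 1: place BQ@(0,3)
Op 2: place BQ@(4,1)
Op 3: place BN@(4,2)
Op 4: place BB@(0,2)
Op 5: remove (4,2)
Op 6: place BR@(0,1)
Op 7: place WN@(1,3)
Op 8: remove (0,3)
Per-piece attacks for W:
  WN@(1,3): attacks (3,4) (2,1) (3,2) (0,1)
Union (4 distinct): (0,1) (2,1) (3,2) (3,4)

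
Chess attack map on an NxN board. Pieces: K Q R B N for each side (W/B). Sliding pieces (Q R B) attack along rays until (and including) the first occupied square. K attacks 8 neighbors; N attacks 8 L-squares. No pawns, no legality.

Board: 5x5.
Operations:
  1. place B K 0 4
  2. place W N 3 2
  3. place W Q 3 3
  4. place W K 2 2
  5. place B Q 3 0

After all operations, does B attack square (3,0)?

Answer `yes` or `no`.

Answer: no

Derivation:
Op 1: place BK@(0,4)
Op 2: place WN@(3,2)
Op 3: place WQ@(3,3)
Op 4: place WK@(2,2)
Op 5: place BQ@(3,0)
Per-piece attacks for B:
  BK@(0,4): attacks (0,3) (1,4) (1,3)
  BQ@(3,0): attacks (3,1) (3,2) (4,0) (2,0) (1,0) (0,0) (4,1) (2,1) (1,2) (0,3) [ray(0,1) blocked at (3,2)]
B attacks (3,0): no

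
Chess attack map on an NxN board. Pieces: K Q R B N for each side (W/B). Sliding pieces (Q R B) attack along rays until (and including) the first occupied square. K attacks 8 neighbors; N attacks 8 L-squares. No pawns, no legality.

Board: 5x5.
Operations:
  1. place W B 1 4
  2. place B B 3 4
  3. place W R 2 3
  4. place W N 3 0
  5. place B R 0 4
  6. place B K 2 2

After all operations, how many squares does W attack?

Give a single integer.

Op 1: place WB@(1,4)
Op 2: place BB@(3,4)
Op 3: place WR@(2,3)
Op 4: place WN@(3,0)
Op 5: place BR@(0,4)
Op 6: place BK@(2,2)
Per-piece attacks for W:
  WB@(1,4): attacks (2,3) (0,3) [ray(1,-1) blocked at (2,3)]
  WR@(2,3): attacks (2,4) (2,2) (3,3) (4,3) (1,3) (0,3) [ray(0,-1) blocked at (2,2)]
  WN@(3,0): attacks (4,2) (2,2) (1,1)
Union (9 distinct): (0,3) (1,1) (1,3) (2,2) (2,3) (2,4) (3,3) (4,2) (4,3)

Answer: 9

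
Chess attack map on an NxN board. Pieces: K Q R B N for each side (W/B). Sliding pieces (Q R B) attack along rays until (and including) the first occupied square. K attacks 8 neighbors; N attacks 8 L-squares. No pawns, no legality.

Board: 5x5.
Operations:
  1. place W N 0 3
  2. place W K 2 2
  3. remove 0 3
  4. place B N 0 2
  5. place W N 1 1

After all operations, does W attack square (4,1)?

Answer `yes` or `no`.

Op 1: place WN@(0,3)
Op 2: place WK@(2,2)
Op 3: remove (0,3)
Op 4: place BN@(0,2)
Op 5: place WN@(1,1)
Per-piece attacks for W:
  WN@(1,1): attacks (2,3) (3,2) (0,3) (3,0)
  WK@(2,2): attacks (2,3) (2,1) (3,2) (1,2) (3,3) (3,1) (1,3) (1,1)
W attacks (4,1): no

Answer: no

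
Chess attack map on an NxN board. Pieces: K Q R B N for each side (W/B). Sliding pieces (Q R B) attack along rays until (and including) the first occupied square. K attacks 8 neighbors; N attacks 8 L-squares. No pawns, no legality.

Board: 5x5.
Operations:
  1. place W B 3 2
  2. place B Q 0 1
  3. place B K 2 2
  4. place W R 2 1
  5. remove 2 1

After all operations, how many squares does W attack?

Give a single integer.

Answer: 6

Derivation:
Op 1: place WB@(3,2)
Op 2: place BQ@(0,1)
Op 3: place BK@(2,2)
Op 4: place WR@(2,1)
Op 5: remove (2,1)
Per-piece attacks for W:
  WB@(3,2): attacks (4,3) (4,1) (2,3) (1,4) (2,1) (1,0)
Union (6 distinct): (1,0) (1,4) (2,1) (2,3) (4,1) (4,3)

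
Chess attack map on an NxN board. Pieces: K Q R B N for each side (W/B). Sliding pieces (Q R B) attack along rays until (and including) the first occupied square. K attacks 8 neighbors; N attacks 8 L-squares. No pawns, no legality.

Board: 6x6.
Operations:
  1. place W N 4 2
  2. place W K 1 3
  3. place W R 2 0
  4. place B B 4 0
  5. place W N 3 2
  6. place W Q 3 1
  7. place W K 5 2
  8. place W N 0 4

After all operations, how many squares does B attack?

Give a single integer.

Answer: 2

Derivation:
Op 1: place WN@(4,2)
Op 2: place WK@(1,3)
Op 3: place WR@(2,0)
Op 4: place BB@(4,0)
Op 5: place WN@(3,2)
Op 6: place WQ@(3,1)
Op 7: place WK@(5,2)
Op 8: place WN@(0,4)
Per-piece attacks for B:
  BB@(4,0): attacks (5,1) (3,1) [ray(-1,1) blocked at (3,1)]
Union (2 distinct): (3,1) (5,1)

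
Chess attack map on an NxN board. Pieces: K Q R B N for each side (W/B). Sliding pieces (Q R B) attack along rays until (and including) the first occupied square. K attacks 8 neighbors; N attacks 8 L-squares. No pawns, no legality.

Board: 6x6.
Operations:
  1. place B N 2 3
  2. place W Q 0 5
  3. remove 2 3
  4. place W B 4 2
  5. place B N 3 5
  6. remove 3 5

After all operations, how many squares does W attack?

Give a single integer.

Op 1: place BN@(2,3)
Op 2: place WQ@(0,5)
Op 3: remove (2,3)
Op 4: place WB@(4,2)
Op 5: place BN@(3,5)
Op 6: remove (3,5)
Per-piece attacks for W:
  WQ@(0,5): attacks (0,4) (0,3) (0,2) (0,1) (0,0) (1,5) (2,5) (3,5) (4,5) (5,5) (1,4) (2,3) (3,2) (4,1) (5,0)
  WB@(4,2): attacks (5,3) (5,1) (3,3) (2,4) (1,5) (3,1) (2,0)
Union (21 distinct): (0,0) (0,1) (0,2) (0,3) (0,4) (1,4) (1,5) (2,0) (2,3) (2,4) (2,5) (3,1) (3,2) (3,3) (3,5) (4,1) (4,5) (5,0) (5,1) (5,3) (5,5)

Answer: 21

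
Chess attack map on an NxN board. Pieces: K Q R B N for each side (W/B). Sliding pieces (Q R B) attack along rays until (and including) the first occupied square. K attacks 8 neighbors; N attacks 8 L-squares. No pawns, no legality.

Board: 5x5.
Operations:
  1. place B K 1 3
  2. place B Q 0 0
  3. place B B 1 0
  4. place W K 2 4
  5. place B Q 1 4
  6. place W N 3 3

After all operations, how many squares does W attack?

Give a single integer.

Answer: 8

Derivation:
Op 1: place BK@(1,3)
Op 2: place BQ@(0,0)
Op 3: place BB@(1,0)
Op 4: place WK@(2,4)
Op 5: place BQ@(1,4)
Op 6: place WN@(3,3)
Per-piece attacks for W:
  WK@(2,4): attacks (2,3) (3,4) (1,4) (3,3) (1,3)
  WN@(3,3): attacks (1,4) (4,1) (2,1) (1,2)
Union (8 distinct): (1,2) (1,3) (1,4) (2,1) (2,3) (3,3) (3,4) (4,1)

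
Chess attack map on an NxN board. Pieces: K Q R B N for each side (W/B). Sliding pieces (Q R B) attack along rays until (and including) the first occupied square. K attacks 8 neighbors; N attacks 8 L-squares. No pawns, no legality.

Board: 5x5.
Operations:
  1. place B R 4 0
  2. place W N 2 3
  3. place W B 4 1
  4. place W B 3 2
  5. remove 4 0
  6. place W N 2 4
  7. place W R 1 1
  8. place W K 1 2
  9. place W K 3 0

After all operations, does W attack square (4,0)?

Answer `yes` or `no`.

Op 1: place BR@(4,0)
Op 2: place WN@(2,3)
Op 3: place WB@(4,1)
Op 4: place WB@(3,2)
Op 5: remove (4,0)
Op 6: place WN@(2,4)
Op 7: place WR@(1,1)
Op 8: place WK@(1,2)
Op 9: place WK@(3,0)
Per-piece attacks for W:
  WR@(1,1): attacks (1,2) (1,0) (2,1) (3,1) (4,1) (0,1) [ray(0,1) blocked at (1,2); ray(1,0) blocked at (4,1)]
  WK@(1,2): attacks (1,3) (1,1) (2,2) (0,2) (2,3) (2,1) (0,3) (0,1)
  WN@(2,3): attacks (4,4) (0,4) (3,1) (4,2) (1,1) (0,2)
  WN@(2,4): attacks (3,2) (4,3) (1,2) (0,3)
  WK@(3,0): attacks (3,1) (4,0) (2,0) (4,1) (2,1)
  WB@(3,2): attacks (4,3) (4,1) (2,3) (2,1) (1,0) [ray(1,-1) blocked at (4,1); ray(-1,1) blocked at (2,3)]
  WB@(4,1): attacks (3,2) (3,0) [ray(-1,1) blocked at (3,2); ray(-1,-1) blocked at (3,0)]
W attacks (4,0): yes

Answer: yes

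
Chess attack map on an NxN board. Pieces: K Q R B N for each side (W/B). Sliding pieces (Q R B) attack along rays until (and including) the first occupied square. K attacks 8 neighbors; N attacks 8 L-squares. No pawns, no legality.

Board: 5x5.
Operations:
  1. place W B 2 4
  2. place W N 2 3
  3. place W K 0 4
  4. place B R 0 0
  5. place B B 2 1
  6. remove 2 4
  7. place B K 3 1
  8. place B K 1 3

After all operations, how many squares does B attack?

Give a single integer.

Op 1: place WB@(2,4)
Op 2: place WN@(2,3)
Op 3: place WK@(0,4)
Op 4: place BR@(0,0)
Op 5: place BB@(2,1)
Op 6: remove (2,4)
Op 7: place BK@(3,1)
Op 8: place BK@(1,3)
Per-piece attacks for B:
  BR@(0,0): attacks (0,1) (0,2) (0,3) (0,4) (1,0) (2,0) (3,0) (4,0) [ray(0,1) blocked at (0,4)]
  BK@(1,3): attacks (1,4) (1,2) (2,3) (0,3) (2,4) (2,2) (0,4) (0,2)
  BB@(2,1): attacks (3,2) (4,3) (3,0) (1,2) (0,3) (1,0)
  BK@(3,1): attacks (3,2) (3,0) (4,1) (2,1) (4,2) (4,0) (2,2) (2,0)
Union (18 distinct): (0,1) (0,2) (0,3) (0,4) (1,0) (1,2) (1,4) (2,0) (2,1) (2,2) (2,3) (2,4) (3,0) (3,2) (4,0) (4,1) (4,2) (4,3)

Answer: 18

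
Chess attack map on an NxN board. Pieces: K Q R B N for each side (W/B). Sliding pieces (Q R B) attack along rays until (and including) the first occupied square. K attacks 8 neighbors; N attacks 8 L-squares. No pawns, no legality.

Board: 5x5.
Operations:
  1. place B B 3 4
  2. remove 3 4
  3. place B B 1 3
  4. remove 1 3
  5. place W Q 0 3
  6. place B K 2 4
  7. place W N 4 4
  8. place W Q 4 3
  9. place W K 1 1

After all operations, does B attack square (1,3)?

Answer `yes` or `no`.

Answer: yes

Derivation:
Op 1: place BB@(3,4)
Op 2: remove (3,4)
Op 3: place BB@(1,3)
Op 4: remove (1,3)
Op 5: place WQ@(0,3)
Op 6: place BK@(2,4)
Op 7: place WN@(4,4)
Op 8: place WQ@(4,3)
Op 9: place WK@(1,1)
Per-piece attacks for B:
  BK@(2,4): attacks (2,3) (3,4) (1,4) (3,3) (1,3)
B attacks (1,3): yes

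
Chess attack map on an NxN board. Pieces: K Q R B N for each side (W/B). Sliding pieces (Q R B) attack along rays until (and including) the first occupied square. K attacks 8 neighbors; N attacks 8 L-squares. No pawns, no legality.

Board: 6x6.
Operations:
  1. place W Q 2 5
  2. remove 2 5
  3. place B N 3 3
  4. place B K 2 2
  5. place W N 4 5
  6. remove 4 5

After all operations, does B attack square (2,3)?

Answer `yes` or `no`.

Op 1: place WQ@(2,5)
Op 2: remove (2,5)
Op 3: place BN@(3,3)
Op 4: place BK@(2,2)
Op 5: place WN@(4,5)
Op 6: remove (4,5)
Per-piece attacks for B:
  BK@(2,2): attacks (2,3) (2,1) (3,2) (1,2) (3,3) (3,1) (1,3) (1,1)
  BN@(3,3): attacks (4,5) (5,4) (2,5) (1,4) (4,1) (5,2) (2,1) (1,2)
B attacks (2,3): yes

Answer: yes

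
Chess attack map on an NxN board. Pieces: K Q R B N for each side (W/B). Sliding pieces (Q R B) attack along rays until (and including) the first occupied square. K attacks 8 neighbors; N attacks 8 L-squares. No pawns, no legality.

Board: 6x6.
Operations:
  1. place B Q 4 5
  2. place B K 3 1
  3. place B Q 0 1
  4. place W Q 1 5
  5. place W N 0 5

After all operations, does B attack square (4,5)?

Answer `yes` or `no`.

Op 1: place BQ@(4,5)
Op 2: place BK@(3,1)
Op 3: place BQ@(0,1)
Op 4: place WQ@(1,5)
Op 5: place WN@(0,5)
Per-piece attacks for B:
  BQ@(0,1): attacks (0,2) (0,3) (0,4) (0,5) (0,0) (1,1) (2,1) (3,1) (1,2) (2,3) (3,4) (4,5) (1,0) [ray(0,1) blocked at (0,5); ray(1,0) blocked at (3,1); ray(1,1) blocked at (4,5)]
  BK@(3,1): attacks (3,2) (3,0) (4,1) (2,1) (4,2) (4,0) (2,2) (2,0)
  BQ@(4,5): attacks (4,4) (4,3) (4,2) (4,1) (4,0) (5,5) (3,5) (2,5) (1,5) (5,4) (3,4) (2,3) (1,2) (0,1) [ray(-1,0) blocked at (1,5); ray(-1,-1) blocked at (0,1)]
B attacks (4,5): yes

Answer: yes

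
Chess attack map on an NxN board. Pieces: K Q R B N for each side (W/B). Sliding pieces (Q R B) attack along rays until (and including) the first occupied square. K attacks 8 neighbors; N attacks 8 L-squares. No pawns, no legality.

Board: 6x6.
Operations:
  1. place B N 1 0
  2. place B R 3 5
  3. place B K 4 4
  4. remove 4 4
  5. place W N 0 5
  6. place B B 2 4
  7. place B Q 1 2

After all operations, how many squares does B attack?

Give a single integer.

Answer: 24

Derivation:
Op 1: place BN@(1,0)
Op 2: place BR@(3,5)
Op 3: place BK@(4,4)
Op 4: remove (4,4)
Op 5: place WN@(0,5)
Op 6: place BB@(2,4)
Op 7: place BQ@(1,2)
Per-piece attacks for B:
  BN@(1,0): attacks (2,2) (3,1) (0,2)
  BQ@(1,2): attacks (1,3) (1,4) (1,5) (1,1) (1,0) (2,2) (3,2) (4,2) (5,2) (0,2) (2,3) (3,4) (4,5) (2,1) (3,0) (0,3) (0,1) [ray(0,-1) blocked at (1,0)]
  BB@(2,4): attacks (3,5) (3,3) (4,2) (5,1) (1,5) (1,3) (0,2) [ray(1,1) blocked at (3,5)]
  BR@(3,5): attacks (3,4) (3,3) (3,2) (3,1) (3,0) (4,5) (5,5) (2,5) (1,5) (0,5) [ray(-1,0) blocked at (0,5)]
Union (24 distinct): (0,1) (0,2) (0,3) (0,5) (1,0) (1,1) (1,3) (1,4) (1,5) (2,1) (2,2) (2,3) (2,5) (3,0) (3,1) (3,2) (3,3) (3,4) (3,5) (4,2) (4,5) (5,1) (5,2) (5,5)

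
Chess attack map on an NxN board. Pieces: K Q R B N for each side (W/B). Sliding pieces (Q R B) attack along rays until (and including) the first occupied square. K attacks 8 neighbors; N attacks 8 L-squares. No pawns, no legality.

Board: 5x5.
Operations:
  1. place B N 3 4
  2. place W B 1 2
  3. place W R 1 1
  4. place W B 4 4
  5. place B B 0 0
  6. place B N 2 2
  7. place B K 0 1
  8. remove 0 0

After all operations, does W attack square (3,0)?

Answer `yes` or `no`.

Answer: yes

Derivation:
Op 1: place BN@(3,4)
Op 2: place WB@(1,2)
Op 3: place WR@(1,1)
Op 4: place WB@(4,4)
Op 5: place BB@(0,0)
Op 6: place BN@(2,2)
Op 7: place BK@(0,1)
Op 8: remove (0,0)
Per-piece attacks for W:
  WR@(1,1): attacks (1,2) (1,0) (2,1) (3,1) (4,1) (0,1) [ray(0,1) blocked at (1,2); ray(-1,0) blocked at (0,1)]
  WB@(1,2): attacks (2,3) (3,4) (2,1) (3,0) (0,3) (0,1) [ray(1,1) blocked at (3,4); ray(-1,-1) blocked at (0,1)]
  WB@(4,4): attacks (3,3) (2,2) [ray(-1,-1) blocked at (2,2)]
W attacks (3,0): yes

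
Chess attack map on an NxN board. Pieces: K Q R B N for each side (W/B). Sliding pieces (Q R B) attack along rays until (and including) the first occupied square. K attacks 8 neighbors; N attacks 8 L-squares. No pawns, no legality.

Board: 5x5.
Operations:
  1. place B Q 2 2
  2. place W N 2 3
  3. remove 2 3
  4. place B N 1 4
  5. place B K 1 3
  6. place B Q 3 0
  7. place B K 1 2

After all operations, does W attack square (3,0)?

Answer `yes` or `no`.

Op 1: place BQ@(2,2)
Op 2: place WN@(2,3)
Op 3: remove (2,3)
Op 4: place BN@(1,4)
Op 5: place BK@(1,3)
Op 6: place BQ@(3,0)
Op 7: place BK@(1,2)
Per-piece attacks for W:
W attacks (3,0): no

Answer: no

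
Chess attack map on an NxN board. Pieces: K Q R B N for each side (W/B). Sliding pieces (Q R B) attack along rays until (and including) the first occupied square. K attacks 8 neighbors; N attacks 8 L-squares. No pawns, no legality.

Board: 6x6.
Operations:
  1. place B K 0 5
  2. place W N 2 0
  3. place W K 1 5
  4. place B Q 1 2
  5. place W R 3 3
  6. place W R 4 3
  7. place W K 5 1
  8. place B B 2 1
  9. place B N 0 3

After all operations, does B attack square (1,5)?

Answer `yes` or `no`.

Answer: yes

Derivation:
Op 1: place BK@(0,5)
Op 2: place WN@(2,0)
Op 3: place WK@(1,5)
Op 4: place BQ@(1,2)
Op 5: place WR@(3,3)
Op 6: place WR@(4,3)
Op 7: place WK@(5,1)
Op 8: place BB@(2,1)
Op 9: place BN@(0,3)
Per-piece attacks for B:
  BN@(0,3): attacks (1,5) (2,4) (1,1) (2,2)
  BK@(0,5): attacks (0,4) (1,5) (1,4)
  BQ@(1,2): attacks (1,3) (1,4) (1,5) (1,1) (1,0) (2,2) (3,2) (4,2) (5,2) (0,2) (2,3) (3,4) (4,5) (2,1) (0,3) (0,1) [ray(0,1) blocked at (1,5); ray(1,-1) blocked at (2,1); ray(-1,1) blocked at (0,3)]
  BB@(2,1): attacks (3,2) (4,3) (3,0) (1,2) (1,0) [ray(1,1) blocked at (4,3); ray(-1,1) blocked at (1,2)]
B attacks (1,5): yes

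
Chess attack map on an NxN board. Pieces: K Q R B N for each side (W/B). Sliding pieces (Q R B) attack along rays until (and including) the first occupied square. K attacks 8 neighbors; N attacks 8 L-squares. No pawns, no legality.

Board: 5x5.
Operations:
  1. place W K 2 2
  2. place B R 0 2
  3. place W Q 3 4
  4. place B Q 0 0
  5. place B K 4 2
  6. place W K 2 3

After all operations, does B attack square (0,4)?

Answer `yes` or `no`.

Answer: yes

Derivation:
Op 1: place WK@(2,2)
Op 2: place BR@(0,2)
Op 3: place WQ@(3,4)
Op 4: place BQ@(0,0)
Op 5: place BK@(4,2)
Op 6: place WK@(2,3)
Per-piece attacks for B:
  BQ@(0,0): attacks (0,1) (0,2) (1,0) (2,0) (3,0) (4,0) (1,1) (2,2) [ray(0,1) blocked at (0,2); ray(1,1) blocked at (2,2)]
  BR@(0,2): attacks (0,3) (0,4) (0,1) (0,0) (1,2) (2,2) [ray(0,-1) blocked at (0,0); ray(1,0) blocked at (2,2)]
  BK@(4,2): attacks (4,3) (4,1) (3,2) (3,3) (3,1)
B attacks (0,4): yes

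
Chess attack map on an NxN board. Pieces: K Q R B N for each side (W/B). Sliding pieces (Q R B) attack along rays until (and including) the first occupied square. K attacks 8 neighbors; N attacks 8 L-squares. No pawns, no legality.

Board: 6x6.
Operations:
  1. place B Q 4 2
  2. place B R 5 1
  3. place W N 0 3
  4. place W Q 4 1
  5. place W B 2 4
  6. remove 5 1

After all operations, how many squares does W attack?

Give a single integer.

Answer: 21

Derivation:
Op 1: place BQ@(4,2)
Op 2: place BR@(5,1)
Op 3: place WN@(0,3)
Op 4: place WQ@(4,1)
Op 5: place WB@(2,4)
Op 6: remove (5,1)
Per-piece attacks for W:
  WN@(0,3): attacks (1,5) (2,4) (1,1) (2,2)
  WB@(2,4): attacks (3,5) (3,3) (4,2) (1,5) (1,3) (0,2) [ray(1,-1) blocked at (4,2)]
  WQ@(4,1): attacks (4,2) (4,0) (5,1) (3,1) (2,1) (1,1) (0,1) (5,2) (5,0) (3,2) (2,3) (1,4) (0,5) (3,0) [ray(0,1) blocked at (4,2)]
Union (21 distinct): (0,1) (0,2) (0,5) (1,1) (1,3) (1,4) (1,5) (2,1) (2,2) (2,3) (2,4) (3,0) (3,1) (3,2) (3,3) (3,5) (4,0) (4,2) (5,0) (5,1) (5,2)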